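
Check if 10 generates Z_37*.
10^{3} ≡ 1 mod 37 and 3 < 36, so ord_37(10) = 3 ≠ 36 and 10 is not a primitive root.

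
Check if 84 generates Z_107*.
ord_107(84) divides 106. For each prime q|106: 84^{53}≡106, 84^{2}≡101, none ≡ 1. So 84 has order 106 and is a primitive root mod 107.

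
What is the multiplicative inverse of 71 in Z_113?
Since 113 is prime, by Fermat 71^(-1) ≡ 71^{111} ≡ 78 (mod 113). Verify: 71 × 78 = 5538 ≡ 1 (mod 113)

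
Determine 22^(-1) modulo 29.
Since 29 is prime, by Fermat 22^(-1) ≡ 22^{27} ≡ 4 (mod 29). Verify: 22 × 4 = 88 ≡ 1 (mod 29)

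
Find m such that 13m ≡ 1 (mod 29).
Since 29 is prime, by Fermat 13^(-1) ≡ 13^{27} ≡ 9 (mod 29). Verify: 13 × 9 = 117 ≡ 1 (mod 29)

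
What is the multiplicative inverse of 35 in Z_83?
Since 83 is prime, by Fermat 35^(-1) ≡ 35^{81} ≡ 19 (mod 83). Verify: 35 × 19 = 665 ≡ 1 (mod 83)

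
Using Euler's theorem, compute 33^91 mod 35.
By Euler: 33^{24} ≡ 1 mod 35 since gcd(33, 35) = 1. 91 = 3×24 + 19. So 33^{91} ≡ 33^{19} ≡ 12 mod 35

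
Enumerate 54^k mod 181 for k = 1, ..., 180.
54^1, 54^2, ..., 54^{180} mod 181: [54, 20, 175, 38, 61, 36, 134, 177, 146, 101, 24, 29, 118, 37, 7, 16, 140, 139, 85, 65, 71, 33, 153, 117, 164, 168, 22, 102, 78, 49, 112, 75, 68, 52, 93, 135, 50, 166, 95, 62, 90, 154, 171, 3, 162, 60, 163, 114, 2, 108, 40, 169, 76, 122, 72, 87, 173, 111, 21, 48, 58, 55, 74, 14, 32, 99, 97, 170, 130, 142, 66, 125, 53, 147, 155, 44, 23, 156, 98, 43, 150, 136, 104, 5, 89, 100, 151, 9, 124, 180, 127, 161, 6, 143, 120, 145, 47, 4, 35, 80, 157, 152, 63, 144, 174, 165, 41, 42, 96, 116, 110, 148, 28, 64, 17, 13, 159, 79, 103, 132, 69, 106, 113, 129, 88, 46, 131, 15, 86, 119, 91, 27, 10, 178, 19, 121, 18, 67, 179, 73, 141, 12, 105, 59, 109, 94, 8, 70, 160, 133, 123, 126, 107, 167, 149, 82, 84, 11, 51, 39, 115, 56, 128, 34, 26, 137, 158, 25, 83, 138, 31, 45, 77, 176, 92, 81, 30, 172, 57, 1]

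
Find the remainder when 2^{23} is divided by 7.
By Fermat: 2^{6} ≡ 1 (mod 7). 23 = 3×6 + 5. So 2^{23} ≡ 2^{5} ≡ 4 (mod 7)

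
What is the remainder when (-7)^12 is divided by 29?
By repeated squaring mod 29: (-7)^{1}≡22, (-7)^{2}≡20, (-7)^{4}≡23, (-7)^{8}≡7. Then (-7)^{12} = (-7)^{8+4} ≡ 7 × 23 ≡ 16 mod 29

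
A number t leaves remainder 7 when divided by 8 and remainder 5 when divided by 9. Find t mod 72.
M = 8 × 9 = 72. M₁ = 9, y₁ ≡ 1 mod 8. M₂ = 8, y₂ ≡ 8 mod 9. t = 7×9×1 + 5×8×8 ≡ 23 mod 72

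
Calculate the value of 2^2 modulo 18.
2^{2} = 4 ≡ 4 (mod 18)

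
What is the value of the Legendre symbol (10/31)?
(10/31) = 10^{15} mod 31 = 1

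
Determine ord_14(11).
Powers of 11 mod 14: 11^1≡11, 11^2≡9, 11^3≡1. So the order of 11 is 3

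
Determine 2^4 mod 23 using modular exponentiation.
2^{4} = 16 ≡ 16 mod 23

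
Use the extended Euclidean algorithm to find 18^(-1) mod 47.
Extended GCD: 18(-13) + 47(5) = 1. So 18^(-1) ≡ -13 ≡ 34 mod 47. Verify: 18 × 34 = 612 ≡ 1 mod 47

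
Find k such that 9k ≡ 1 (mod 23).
Since 23 is prime, by Fermat 9^(-1) ≡ 9^{21} ≡ 18 (mod 23). Verify: 9 × 18 = 162 ≡ 1 (mod 23)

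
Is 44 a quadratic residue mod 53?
By Euler's criterion: 44^{26} ≡ 1 (mod 53). Since this equals 1, 44 is a QR.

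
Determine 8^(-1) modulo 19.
Since 19 is prime, by Fermat 8^(-1) ≡ 8^{17} ≡ 12 (mod 19). Verify: 8 × 12 = 96 ≡ 1 (mod 19)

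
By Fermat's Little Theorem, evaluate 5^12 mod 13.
By Fermat's Little Theorem, 5^{12} ≡ 1 (mod 13) since 13 is prime and gcd(5, 13) = 1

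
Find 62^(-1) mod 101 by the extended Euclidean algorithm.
Extended GCD: 62(44) + 101(-27) = 1. So 62^(-1) ≡ 44 mod 101. Verify: 62 × 44 = 2728 ≡ 1 mod 101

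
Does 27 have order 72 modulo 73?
27^{4} ≡ 1 (mod 73) and 4 < 72, so ord_73(27) = 4 ≠ 72 and 27 is not a primitive root.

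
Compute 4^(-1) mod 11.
Since 11 is prime, by Fermat 4^(-1) ≡ 4^{9} ≡ 3 mod 11. Verify: 4 × 3 = 12 ≡ 1 mod 11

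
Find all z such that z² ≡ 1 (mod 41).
The square roots of 1 mod 41 are 1 and 40. Verify: 1² = 1 ≡ 1 (mod 41)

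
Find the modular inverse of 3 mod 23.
Since 23 is prime, by Fermat 3^(-1) ≡ 3^{21} ≡ 8 mod 23. Verify: 3 × 8 = 24 ≡ 1 mod 23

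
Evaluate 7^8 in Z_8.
By repeated squaring (mod 8): 7^{1}≡7, 7^{2}≡1, 7^{4}≡1, 7^{8}≡1. So 7^{8} ≡ 1 (mod 8)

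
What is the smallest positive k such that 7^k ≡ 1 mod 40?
Powers of 7 mod 40: 7^1≡7, 7^2≡9, 7^3≡23, 7^4≡1. ord_40(7) = 4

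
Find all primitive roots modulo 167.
There are φ(166) = 82 primitive roots mod 167: {5, 10, 13, 15, 17, 20, 23, 26, 30, 34, 35, 37, 39, 40, 41, 43, 45, 46, 51, 52, 53, 55, 59, 60, 67, 68, 69, 70, 71, 73, 74, 78, 79, 80, 82, 83, 86, 90, 91, 92, 95, 101, 102, 103, 104, 105, 106, 109, 110, 111, 113, 117, 118, 119, 120, 123, 125, 129, 131, 134, 135, 136, 138, 139, 140, 142, 143, 145, 146, 148, 149, 151, 153, 155, 156, 158, 159, 160, 161, 163, 164, 165}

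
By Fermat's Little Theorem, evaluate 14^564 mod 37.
By Fermat: 14^{36} ≡ 1 mod 37. 564 ≡ 24 mod 36. So 14^{564} ≡ 14^{24} ≡ 1 mod 37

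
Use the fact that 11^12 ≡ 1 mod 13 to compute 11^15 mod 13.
By Fermat: 11^{12} ≡ 1 mod 13. So 11^{15} = 11^{12} · 11^{3} ≡ 11^{3} ≡ 5 mod 13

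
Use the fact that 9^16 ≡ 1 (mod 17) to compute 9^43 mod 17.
By Fermat: 9^{16} ≡ 1 (mod 17). 43 = 2×16 + 11. So 9^{43} ≡ 9^{11} ≡ 15 (mod 17)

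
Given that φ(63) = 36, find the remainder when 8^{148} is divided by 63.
By Euler: 8^{36} ≡ 1 mod 63 since gcd(8, 63) = 1. 148 = 4×36 + 4. So 8^{148} ≡ 8^{4} ≡ 1 mod 63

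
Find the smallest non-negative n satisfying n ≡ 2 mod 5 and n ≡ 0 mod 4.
M = 5 × 4 = 20. M₁ = 4, y₁ ≡ 4 mod 5. M₂ = 5, y₂ ≡ 1 mod 4. n = 2×4×4 + 0×5×1 ≡ 12 mod 20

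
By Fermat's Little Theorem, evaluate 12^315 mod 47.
By Fermat: 12^{46} ≡ 1 mod 47. 315 ≡ 39 mod 46. So 12^{315} ≡ 12^{39} ≡ 28 mod 47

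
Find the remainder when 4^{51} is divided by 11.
By Fermat: 4^{10} ≡ 1 mod 11. 51 = 5×10 + 1. So 4^{51} ≡ 4^{1} ≡ 4 mod 11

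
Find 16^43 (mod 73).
By repeated squaring (mod 73): 16^{1}≡16, 16^{2}≡37, 16^{4}≡55, 16^{8}≡32, 16^{16}≡2, 16^{32}≡4. Then 16^{43} = 16^{32+8+2+1} ≡ 4 × 32 × 37 × 16 ≡ 2 (mod 73)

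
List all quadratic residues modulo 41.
QRs mod 41: {1, 2, 4, 5, 8, 9, 10, 16, 18, 20, 21, 23, 25, 31, 32, 33, 36, 37, 39, 40}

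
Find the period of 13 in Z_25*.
Powers of 13 mod 25: 13^1≡13, 13^2≡19, 13^3≡22, 13^4≡11, 13^5≡18, 13^6≡9, 13^7≡17, 13^8≡21, 13^9≡23, 13^10≡24, 13^11≡12, 13^12≡6, 13^13≡3, 13^14≡14, 13^15≡7, 13^16≡16, 13^17≡8, 13^18≡4, 13^19≡2, 13^20≡1. Order = 20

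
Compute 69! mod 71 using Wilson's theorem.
(70)! = (69)! × (70) ≡ -1 mod 71. So (69)! ≡ -1 × (70)^(-1) ≡ (-1)×(-1) = 1 mod 71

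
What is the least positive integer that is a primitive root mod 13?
g = 2. For each prime q|12: 2^{6}≡12, 2^{4}≡3, none ≡ 1, so ord_13(2) = 12 and 2 is a primitive root.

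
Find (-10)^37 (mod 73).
By repeated squaring (mod 73): (-10)^{1}≡63, (-10)^{2}≡27, (-10)^{4}≡72, (-10)^{8}≡1, (-10)^{16}≡1, (-10)^{32}≡1. Then (-10)^{37} = (-10)^{32+4+1} ≡ 1 × 72 × 63 ≡ 10 (mod 73)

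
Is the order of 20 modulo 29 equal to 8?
Powers of 20 mod 29: 20^1≡20, 20^2≡23, 20^3≡25, 20^4≡7, 20^5≡24, 20^6≡16, 20^7≡1. Already 20^7≡1, so the order is 7 < 8. No, the actual order is 7.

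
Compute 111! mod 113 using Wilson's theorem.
(112)! = (111)! × (112) ≡ -1 mod 113. So (111)! ≡ -1 × (112)^(-1) ≡ (-1)×(-1) = 1 mod 113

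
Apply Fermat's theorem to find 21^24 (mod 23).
By Fermat: 21^{22} ≡ 1 (mod 23). So 21^{24} = 21^{22} · 21^{2} ≡ 21^{2} ≡ 4 (mod 23)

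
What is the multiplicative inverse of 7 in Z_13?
Since 13 is prime, by Fermat 7^(-1) ≡ 7^{11} ≡ 2 mod 13. Verify: 7 × 2 = 14 ≡ 1 mod 13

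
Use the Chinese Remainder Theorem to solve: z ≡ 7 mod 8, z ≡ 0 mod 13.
M = 8 × 13 = 104. M₁ = 13, y₁ ≡ 5 mod 8. M₂ = 8, y₂ ≡ 5 mod 13. z = 7×13×5 + 0×8×5 ≡ 39 mod 104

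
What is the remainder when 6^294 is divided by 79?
Using Fermat: 6^{78} ≡ 1 mod 79. 294 ≡ 60 mod 78. So 6^{294} ≡ 6^{60} ≡ 10 mod 79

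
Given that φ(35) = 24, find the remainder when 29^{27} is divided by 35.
By Euler: 29^{24} ≡ 1 (mod 35) since gcd(29, 35) = 1. 27 = 1×24 + 3. So 29^{27} ≡ 29^{3} ≡ 29 (mod 35)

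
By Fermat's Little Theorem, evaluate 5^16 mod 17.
By Fermat's Little Theorem, 5^{16} ≡ 1 (mod 17) since 17 is prime and gcd(5, 17) = 1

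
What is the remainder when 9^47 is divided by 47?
Using Fermat: 9^{46} ≡ 1 mod 47. 47 ≡ 1 mod 46. So 9^{47} ≡ 9^{1} ≡ 9 mod 47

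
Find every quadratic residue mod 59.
Squares in Z_59*: {1, 3, 4, 5, 7, 9, 12, 15, 16, 17, 19, 20, 21, 22, 25, 26, 27, 28, 29, 35, 36, 41, 45, 46, 48, 49, 51, 53, 57}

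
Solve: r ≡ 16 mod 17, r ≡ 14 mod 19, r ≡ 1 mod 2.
M = 17 × 19 × 2 = 646. M₁ = 38, y₁ ≡ 13 mod 17. M₂ = 34, y₂ ≡ 14 mod 19. M₃ = 323, y₃ ≡ 1 mod 2. r = 16×38×13 + 14×34×14 + 1×323×1 ≡ 33 mod 646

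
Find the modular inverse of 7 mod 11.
Since 11 is prime, by Fermat 7^(-1) ≡ 7^{9} ≡ 8 (mod 11). Verify: 7 × 8 = 56 ≡ 1 (mod 11)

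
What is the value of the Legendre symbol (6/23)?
(6/23) = 6^{11} mod 23 = 1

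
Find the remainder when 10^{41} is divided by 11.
By Fermat: 10^{10} ≡ 1 (mod 11). 41 = 4×10 + 1. So 10^{41} ≡ 10^{1} ≡ 10 (mod 11)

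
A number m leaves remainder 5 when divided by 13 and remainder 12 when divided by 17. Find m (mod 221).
M = 13 × 17 = 221. M₁ = 17, y₁ ≡ 10 (mod 13). M₂ = 13, y₂ ≡ 4 (mod 17). m = 5×17×10 + 12×13×4 ≡ 148 (mod 221)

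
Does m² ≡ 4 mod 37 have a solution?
By Euler's criterion: 4^{18} ≡ 1 mod 37. Since this equals 1, 4 is a QR.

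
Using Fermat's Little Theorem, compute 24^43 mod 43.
By Fermat: 24^{42} ≡ 1 mod 43. So 24^{43} = 24^{42} · 24^{1} ≡ 24^{1} ≡ 24 mod 43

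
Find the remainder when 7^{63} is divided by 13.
By Fermat: 7^{12} ≡ 1 (mod 13). 63 = 5×12 + 3. So 7^{63} ≡ 7^{3} ≡ 5 (mod 13)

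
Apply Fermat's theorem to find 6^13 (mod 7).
By Fermat: 6^{6} ≡ 1 (mod 7). 13 = 2×6 + 1. So 6^{13} ≡ 6^{1} ≡ 6 (mod 7)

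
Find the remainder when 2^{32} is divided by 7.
By Fermat: 2^{6} ≡ 1 mod 7. 32 = 5×6 + 2. So 2^{32} ≡ 2^{2} ≡ 4 mod 7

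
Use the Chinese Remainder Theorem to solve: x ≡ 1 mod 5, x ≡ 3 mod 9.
M = 5 × 9 = 45. M₁ = 9, y₁ ≡ 4 mod 5. M₂ = 5, y₂ ≡ 2 mod 9. x = 1×9×4 + 3×5×2 ≡ 21 mod 45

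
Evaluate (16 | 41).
(16/41) = 16^{20} mod 41 = 1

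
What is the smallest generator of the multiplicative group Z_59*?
g = 2. Powers: [2, 4, 8, 16, 32, 5, 10, 20, ...] generates all 58 non-zero residues.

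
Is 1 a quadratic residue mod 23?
By Euler's criterion: 1^{11} ≡ 1 (mod 23). Since this equals 1, 1 is a QR.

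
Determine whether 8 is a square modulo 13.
By Euler's criterion: 8^{6} ≡ 12 mod 13. Since this equals -1 (≡ 12), 8 is not a QR.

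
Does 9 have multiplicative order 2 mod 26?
Powers of 9 mod 26: 9^1≡9, 9^2≡3, 9^3≡1. 9^2≡3≢1, so ord ≠ 2. No, the actual order is 3.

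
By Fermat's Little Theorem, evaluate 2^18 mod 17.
By Fermat: 2^{16} ≡ 1 mod 17. So 2^{18} = 2^{16} · 2^{2} ≡ 2^{2} ≡ 4 mod 17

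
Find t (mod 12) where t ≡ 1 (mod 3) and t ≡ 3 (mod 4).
M = 3 × 4 = 12. M₁ = 4, y₁ ≡ 1 (mod 3). M₂ = 3, y₂ ≡ 3 (mod 4). t = 1×4×1 + 3×3×3 ≡ 7 (mod 12)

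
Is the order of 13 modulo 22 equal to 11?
Powers of 13 mod 22: 13^1≡13, 13^2≡15, 13^3≡19, 13^4≡5, 13^5≡21, 13^6≡9, 13^7≡7, 13^8≡3, 13^9≡17, 13^10≡1. Already 13^10≡1, so the order is 10 < 11. No, the actual order is 10.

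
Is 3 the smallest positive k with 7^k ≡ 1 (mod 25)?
Powers of 7 mod 25: 7^1≡7, 7^2≡24, 7^3≡18, 7^4≡1. 7^3≡18≢1, so ord ≠ 3. No, the actual order is 4.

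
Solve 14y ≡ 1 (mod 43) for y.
Since 43 is prime, by Fermat 14^(-1) ≡ 14^{41} ≡ 40 (mod 43). Verify: 14 × 40 = 560 ≡ 1 (mod 43)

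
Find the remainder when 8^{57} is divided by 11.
By Fermat: 8^{10} ≡ 1 (mod 11). 57 = 5×10 + 7. So 8^{57} ≡ 8^{7} ≡ 2 (mod 11)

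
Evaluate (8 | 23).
(8/23) = 8^{11} mod 23 = 1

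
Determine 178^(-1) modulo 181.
Since 181 is prime, by Fermat 178^(-1) ≡ 178^{179} ≡ 60 mod 181. Verify: 178 × 60 = 10680 ≡ 1 mod 181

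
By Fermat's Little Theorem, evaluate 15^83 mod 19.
By Fermat: 15^{18} ≡ 1 (mod 19). 83 = 4×18 + 11. So 15^{83} ≡ 15^{11} ≡ 3 (mod 19)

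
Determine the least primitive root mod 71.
g = 7. Powers: [7, 49, 59, 58, 51, 2, ...] generates all 70 non-zero residues.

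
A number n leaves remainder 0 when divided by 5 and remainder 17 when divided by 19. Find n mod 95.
M = 5 × 19 = 95. M₁ = 19, y₁ ≡ 4 mod 5. M₂ = 5, y₂ ≡ 4 mod 19. n = 0×19×4 + 17×5×4 ≡ 55 mod 95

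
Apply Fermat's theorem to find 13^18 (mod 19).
By Fermat's Little Theorem, 13^{18} ≡ 1 (mod 19) since 19 is prime and gcd(13, 19) = 1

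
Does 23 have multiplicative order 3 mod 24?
Powers of 23 mod 24: 23^1≡23, 23^2≡1. Already 23^2≡1, so the order is 2 < 3. No, the actual order is 2.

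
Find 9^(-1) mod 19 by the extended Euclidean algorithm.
Extended GCD: 9(-2) + 19(1) = 1. So 9^(-1) ≡ -2 ≡ 17 mod 19. Verify: 9 × 17 = 153 ≡ 1 mod 19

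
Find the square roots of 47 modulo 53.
The square roots of 47 mod 53 are 10 and 43. Verify: 10² = 100 ≡ 47 mod 53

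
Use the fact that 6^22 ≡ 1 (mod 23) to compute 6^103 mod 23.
By Fermat: 6^{22} ≡ 1 (mod 23). 103 = 4×22 + 15. So 6^{103} ≡ 6^{15} ≡ 8 (mod 23)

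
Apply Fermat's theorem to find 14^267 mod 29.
By Fermat: 14^{28} ≡ 1 mod 29. 267 ≡ 15 mod 28. So 14^{267} ≡ 14^{15} ≡ 15 mod 29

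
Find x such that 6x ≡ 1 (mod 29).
Since 29 is prime, by Fermat 6^(-1) ≡ 6^{27} ≡ 5 (mod 29). Verify: 6 × 5 = 30 ≡ 1 (mod 29)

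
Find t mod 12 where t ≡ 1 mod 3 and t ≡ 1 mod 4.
M = 3 × 4 = 12. M₁ = 4, y₁ ≡ 1 mod 3. M₂ = 3, y₂ ≡ 3 mod 4. t = 1×4×1 + 1×3×3 ≡ 1 mod 12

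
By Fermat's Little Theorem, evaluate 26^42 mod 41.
By Fermat: 26^{40} ≡ 1 mod 41. So 26^{42} = 26^{40} · 26^{2} ≡ 26^{2} ≡ 20 mod 41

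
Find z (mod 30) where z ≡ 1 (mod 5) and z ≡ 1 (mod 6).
M = 5 × 6 = 30. M₁ = 6, y₁ ≡ 1 (mod 5). M₂ = 5, y₂ ≡ 5 (mod 6). z = 1×6×1 + 1×5×5 ≡ 1 (mod 30)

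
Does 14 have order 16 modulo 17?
ord_17(14) divides 16. For each prime q|16: 14^{8}≡16, none ≡ 1. So 14 has order 16 and is a primitive root mod 17.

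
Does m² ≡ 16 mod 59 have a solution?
By Euler's criterion: 16^{29} ≡ 1 mod 59. Since this equals 1, 16 is a QR.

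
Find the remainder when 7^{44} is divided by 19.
By Fermat: 7^{18} ≡ 1 mod 19. 44 = 2×18 + 8. So 7^{44} ≡ 7^{8} ≡ 11 mod 19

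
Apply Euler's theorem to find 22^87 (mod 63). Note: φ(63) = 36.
By Euler: 22^{36} ≡ 1 (mod 63) since gcd(22, 63) = 1. 87 = 2×36 + 15. So 22^{87} ≡ 22^{15} ≡ 1 (mod 63)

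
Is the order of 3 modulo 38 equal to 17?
Powers of 3 mod 38: 3^1≡3, 3^2≡9, 3^3≡27, 3^4≡5, 3^5≡15, 3^6≡7, 3^7≡21, 3^8≡25, 3^9≡37, 3^10≡35, 3^11≡29, 3^12≡11, 3^13≡33, 3^14≡23, 3^15≡31, 3^16≡17, 3^17≡13, 3^18≡1. 3^17≡13≢1, so ord ≠ 17. No, the actual order is 18.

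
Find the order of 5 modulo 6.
Powers of 5 mod 6: 5^1≡5, 5^2≡1. Order = 2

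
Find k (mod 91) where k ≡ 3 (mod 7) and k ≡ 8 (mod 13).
M = 7 × 13 = 91. M₁ = 13, y₁ ≡ 6 (mod 7). M₂ = 7, y₂ ≡ 2 (mod 13). k = 3×13×6 + 8×7×2 ≡ 73 (mod 91)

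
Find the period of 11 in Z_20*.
Powers of 11 mod 20: 11^1≡11, 11^2≡1. So the order of 11 is 2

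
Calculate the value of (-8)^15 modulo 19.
By repeated squaring mod 19: (-8)^{1}≡11, (-8)^{2}≡7, (-8)^{4}≡11, (-8)^{8}≡7. Then (-8)^{15} = (-8)^{8+4+2+1} ≡ 7 × 11 × 7 × 11 ≡ 1 mod 19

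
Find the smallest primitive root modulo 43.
g = 3. For each prime q|42: 3^{21}≡42, 3^{14}≡36, 3^{6}≡41, none ≡ 1, so ord_43(3) = 42 and 3 is a primitive root.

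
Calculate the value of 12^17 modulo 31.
By repeated squaring mod 31: 12^{1}≡12, 12^{2}≡20, 12^{4}≡28, 12^{8}≡9, 12^{16}≡19. Then 12^{17} = 12^{16+1} ≡ 19 × 12 ≡ 11 mod 31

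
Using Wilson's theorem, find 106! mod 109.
(108)! = (106)! × (107) × (108) ≡ -1 mod 109. So (106)! ≡ -1 × [(108)(107)]^(-1) ≡ 54 mod 109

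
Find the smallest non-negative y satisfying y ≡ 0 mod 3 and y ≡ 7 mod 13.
M = 3 × 13 = 39. M₁ = 13, y₁ ≡ 1 mod 3. M₂ = 3, y₂ ≡ 9 mod 13. y = 0×13×1 + 7×3×9 ≡ 33 mod 39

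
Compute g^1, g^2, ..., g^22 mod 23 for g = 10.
10^1, 10^2, ..., 10^{22} mod 23: [10, 8, 11, 18, 19, 6, 14, 2, 20, 16, 22, 13, 15, 12, 5, 4, 17, 9, 21, 3, 7, 1]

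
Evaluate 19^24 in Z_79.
By repeated squaring mod 79: 19^{1}≡19, 19^{2}≡45, 19^{4}≡50, 19^{8}≡51, 19^{16}≡73. Then 19^{24} = 19^{16+8} ≡ 73 × 51 ≡ 10 mod 79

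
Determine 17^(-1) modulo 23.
Since 23 is prime, by Fermat 17^(-1) ≡ 17^{21} ≡ 19 (mod 23). Verify: 17 × 19 = 323 ≡ 1 (mod 23)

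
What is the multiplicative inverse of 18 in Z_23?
Since 23 is prime, by Fermat 18^(-1) ≡ 18^{21} ≡ 9 (mod 23). Verify: 18 × 9 = 162 ≡ 1 (mod 23)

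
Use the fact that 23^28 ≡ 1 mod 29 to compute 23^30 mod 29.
By Fermat: 23^{28} ≡ 1 mod 29. So 23^{30} = 23^{28} · 23^{2} ≡ 23^{2} ≡ 7 mod 29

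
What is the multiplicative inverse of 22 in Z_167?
Since 167 is prime, by Fermat 22^(-1) ≡ 22^{165} ≡ 38 mod 167. Verify: 22 × 38 = 836 ≡ 1 mod 167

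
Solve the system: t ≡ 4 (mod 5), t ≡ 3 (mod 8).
M = 5 × 8 = 40. M₁ = 8, y₁ ≡ 2 (mod 5). M₂ = 5, y₂ ≡ 5 (mod 8). t = 4×8×2 + 3×5×5 ≡ 19 (mod 40)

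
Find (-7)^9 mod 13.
By repeated squaring mod 13: (-7)^{1}≡6, (-7)^{2}≡10, (-7)^{4}≡9, (-7)^{8}≡3. Then (-7)^{9} = (-7)^{8+1} ≡ 3 × 6 ≡ 5 mod 13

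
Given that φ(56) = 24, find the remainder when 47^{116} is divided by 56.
By Euler: 47^{24} ≡ 1 mod 56 since gcd(47, 56) = 1. 116 = 4×24 + 20. So 47^{116} ≡ 47^{20} ≡ 25 mod 56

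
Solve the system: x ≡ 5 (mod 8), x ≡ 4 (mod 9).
M = 8 × 9 = 72. M₁ = 9, y₁ ≡ 1 (mod 8). M₂ = 8, y₂ ≡ 8 (mod 9). x = 5×9×1 + 4×8×8 ≡ 13 (mod 72)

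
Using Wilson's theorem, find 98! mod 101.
(100)! = (98)! × (99) × (100) ≡ -1 mod 101. So (98)! ≡ -1 × [(100)(99)]^(-1) ≡ 50 mod 101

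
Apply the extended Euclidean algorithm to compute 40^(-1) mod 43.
Extended GCD: 40(14) + 43(-13) = 1. So 40^(-1) ≡ 14 mod 43. Verify: 40 × 14 = 560 ≡ 1 mod 43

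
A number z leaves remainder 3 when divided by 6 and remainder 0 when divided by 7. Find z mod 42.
M = 6 × 7 = 42. M₁ = 7, y₁ ≡ 1 mod 6. M₂ = 6, y₂ ≡ 6 mod 7. z = 3×7×1 + 0×6×6 ≡ 21 mod 42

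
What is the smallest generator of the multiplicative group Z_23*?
g = 5. For each prime q|22: 5^{11}≡22, 5^{2}≡2, none ≡ 1, so ord_23(5) = 22 and 5 is a primitive root.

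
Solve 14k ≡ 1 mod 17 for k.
Since 17 is prime, by Fermat 14^(-1) ≡ 14^{15} ≡ 11 mod 17. Verify: 14 × 11 = 154 ≡ 1 mod 17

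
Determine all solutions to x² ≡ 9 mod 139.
The square roots of 9 mod 139 are 136 and 3. Verify: 136² = 18496 ≡ 9 mod 139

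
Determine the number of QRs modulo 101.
Exactly half the non-zero residues mod a prime are QRs: (101-1)/2 = 50.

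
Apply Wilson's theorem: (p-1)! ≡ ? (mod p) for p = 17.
By Wilson's theorem, (16)! ≡ -1 ≡ 16 mod 17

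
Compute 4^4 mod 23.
4^{4} = 256 ≡ 3 (mod 23)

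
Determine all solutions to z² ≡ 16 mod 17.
The square roots of 16 mod 17 are 4 and 13. Verify: 4² = 16 ≡ 16 mod 17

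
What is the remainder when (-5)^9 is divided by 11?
By repeated squaring mod 11: (-5)^{1}≡6, (-5)^{2}≡3, (-5)^{4}≡9, (-5)^{8}≡4. Then (-5)^{9} = (-5)^{8+1} ≡ 4 × 6 ≡ 2 mod 11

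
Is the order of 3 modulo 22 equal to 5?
Powers of 3 mod 22: 3^1≡3, 3^2≡9, 3^3≡5, 3^4≡15, 3^5≡1. First k with 3^k≡1 is k=5. Yes, ord_22(3) = 5.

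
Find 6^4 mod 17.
6^{4} = 1296 ≡ 4 mod 17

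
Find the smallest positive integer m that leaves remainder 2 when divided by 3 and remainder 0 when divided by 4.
M = 3 × 4 = 12. M₁ = 4, y₁ ≡ 1 mod 3. M₂ = 3, y₂ ≡ 3 mod 4. m = 2×4×1 + 0×3×3 ≡ 8 mod 12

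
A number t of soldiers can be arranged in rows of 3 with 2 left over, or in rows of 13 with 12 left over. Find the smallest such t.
M = 3 × 13 = 39. M₁ = 13, y₁ ≡ 1 mod 3. M₂ = 3, y₂ ≡ 9 mod 13. t = 2×13×1 + 12×3×9 ≡ 38 mod 39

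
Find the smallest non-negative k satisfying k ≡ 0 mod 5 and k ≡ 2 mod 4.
M = 5 × 4 = 20. M₁ = 4, y₁ ≡ 4 mod 5. M₂ = 5, y₂ ≡ 1 mod 4. k = 0×4×4 + 2×5×1 ≡ 10 mod 20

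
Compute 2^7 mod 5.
Using Fermat: 2^{4} ≡ 1 mod 5. 7 ≡ 3 mod 4. So 2^{7} ≡ 2^{3} ≡ 3 mod 5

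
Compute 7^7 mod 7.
By repeated squaring mod 7: 7^{1}≡0, 7^{2}≡0, 7^{4}≡0. Then 7^{7} = 7^{4+2+1} ≡ 0 × 0 × 0 ≡ 0 mod 7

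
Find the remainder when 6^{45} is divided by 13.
By Fermat: 6^{12} ≡ 1 (mod 13). 45 = 3×12 + 9. So 6^{45} ≡ 6^{9} ≡ 5 (mod 13)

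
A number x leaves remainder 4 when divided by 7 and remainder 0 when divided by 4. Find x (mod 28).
M = 7 × 4 = 28. M₁ = 4, y₁ ≡ 2 (mod 7). M₂ = 7, y₂ ≡ 3 (mod 4). x = 4×4×2 + 0×7×3 ≡ 4 (mod 28)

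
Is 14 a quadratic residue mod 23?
By Euler's criterion: 14^{11} ≡ 22 mod 23. Since this equals -1 (≡ 22), 14 is not a QR.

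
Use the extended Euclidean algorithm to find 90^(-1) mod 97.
Extended GCD: 90(-14) + 97(13) = 1. So 90^(-1) ≡ -14 ≡ 83 mod 97. Verify: 90 × 83 = 7470 ≡ 1 mod 97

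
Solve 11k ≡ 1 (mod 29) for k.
Since 29 is prime, by Fermat 11^(-1) ≡ 11^{27} ≡ 8 (mod 29). Verify: 11 × 8 = 88 ≡ 1 (mod 29)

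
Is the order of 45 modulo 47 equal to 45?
Powers of 45 mod 47: 45^1≡45, 45^2≡4, 45^3≡39, 45^4≡16, 45^5≡15, 45^6≡17, 45^7≡13, 45^8≡21, 45^9≡5, 45^10≡37, 45^11≡20, 45^12≡7, 45^13≡33, 45^14≡28, 45^15≡38, 45^16≡18, 45^17≡11, 45^18≡25, 45^19≡44, 45^20≡6, 45^21≡35, 45^22≡24, 45^23≡46, 45^24≡2, 45^25≡43, 45^26≡8, 45^27≡31, 45^28≡32, 45^29≡30, 45^30≡34, 45^31≡26, 45^32≡42, 45^33≡10, 45^34≡27, 45^35≡40, 45^36≡14, 45^37≡19, 45^38≡9, 45^39≡29, 45^40≡36, 45^41≡22, 45^42≡3, 45^43≡41, 45^44≡12, 45^45≡23, 45^46≡1. 45^45≡23≢1, so ord ≠ 45. No, the actual order is 46.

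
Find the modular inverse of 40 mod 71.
Since 71 is prime, by Fermat 40^(-1) ≡ 40^{69} ≡ 16 (mod 71). Verify: 40 × 16 = 640 ≡ 1 (mod 71)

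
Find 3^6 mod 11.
By repeated squaring mod 11: 3^{1}≡3, 3^{2}≡9, 3^{4}≡4. Then 3^{6} = 3^{4+2} ≡ 4 × 9 ≡ 3 mod 11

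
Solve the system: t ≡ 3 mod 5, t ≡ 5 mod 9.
M = 5 × 9 = 45. M₁ = 9, y₁ ≡ 4 mod 5. M₂ = 5, y₂ ≡ 2 mod 9. t = 3×9×4 + 5×5×2 ≡ 23 mod 45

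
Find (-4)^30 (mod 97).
By repeated squaring (mod 97): (-4)^{1}≡93, (-4)^{2}≡16, (-4)^{4}≡62, (-4)^{8}≡61, (-4)^{16}≡35. Then (-4)^{30} = (-4)^{16+8+4+2} ≡ 35 × 61 × 62 × 16 ≡ 22 (mod 97)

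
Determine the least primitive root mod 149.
g = 2. Powers: [2, 4, 8, 16, 32, 64, 128, 107, 65, 130, ...] generates all 148 non-zero residues.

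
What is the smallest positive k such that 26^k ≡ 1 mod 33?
Powers of 26 mod 33: 26^1≡26, 26^2≡16, 26^3≡20, 26^4≡25, 26^5≡23, 26^6≡4, 26^7≡5, 26^8≡31, 26^9≡14, 26^10≡1. ord_33(26) = 10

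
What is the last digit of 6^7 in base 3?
By repeated squaring mod 3: 6^{1}≡0, 6^{2}≡0, 6^{4}≡0. Then 6^{7} = 6^{4+2+1} ≡ 0 × 0 × 0 ≡ 0 mod 3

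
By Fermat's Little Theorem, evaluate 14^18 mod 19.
By Fermat's Little Theorem, 14^{18} ≡ 1 (mod 19) since 19 is prime and gcd(14, 19) = 1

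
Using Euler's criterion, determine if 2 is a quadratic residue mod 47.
By Euler's criterion: 2^{23} ≡ 1 (mod 47). Since this equals 1, 2 is a QR.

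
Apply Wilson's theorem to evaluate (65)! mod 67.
(66)! = (65)! × (66) ≡ -1 (mod 67). So (65)! ≡ -1 × (66)^(-1) ≡ (-1)×(-1) = 1 (mod 67)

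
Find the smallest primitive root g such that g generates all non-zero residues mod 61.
g = 2. Powers: [2, 4, 8, 16, 32, 3, 6, 12, ...] generates all 60 non-zero residues.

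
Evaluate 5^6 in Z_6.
By repeated squaring (mod 6): 5^{1}≡5, 5^{2}≡1, 5^{4}≡1. Then 5^{6} = 5^{4+2} ≡ 1 × 1 ≡ 1 (mod 6)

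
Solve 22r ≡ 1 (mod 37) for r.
Since 37 is prime, by Fermat 22^(-1) ≡ 22^{35} ≡ 32 (mod 37). Verify: 22 × 32 = 704 ≡ 1 (mod 37)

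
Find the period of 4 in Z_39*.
Powers of 4 mod 39: 4^1≡4, 4^2≡16, 4^3≡25, 4^4≡22, 4^5≡10, 4^6≡1. Order = 6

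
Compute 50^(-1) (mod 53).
Since 53 is prime, by Fermat 50^(-1) ≡ 50^{51} ≡ 35 (mod 53). Verify: 50 × 35 = 1750 ≡ 1 (mod 53)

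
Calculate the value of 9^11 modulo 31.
By repeated squaring (mod 31): 9^{1}≡9, 9^{2}≡19, 9^{4}≡20, 9^{8}≡28. Then 9^{11} = 9^{8+2+1} ≡ 28 × 19 × 9 ≡ 14 (mod 31)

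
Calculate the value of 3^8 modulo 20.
By repeated squaring (mod 20): 3^{1}≡3, 3^{2}≡9, 3^{4}≡1, 3^{8}≡1. So 3^{8} ≡ 1 (mod 20)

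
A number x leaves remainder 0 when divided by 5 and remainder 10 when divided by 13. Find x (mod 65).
M = 5 × 13 = 65. M₁ = 13, y₁ ≡ 2 (mod 5). M₂ = 5, y₂ ≡ 8 (mod 13). x = 0×13×2 + 10×5×8 ≡ 10 (mod 65)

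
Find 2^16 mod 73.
By repeated squaring mod 73: 2^{1}≡2, 2^{2}≡4, 2^{4}≡16, 2^{8}≡37, 2^{16}≡55. So 2^{16} ≡ 55 mod 73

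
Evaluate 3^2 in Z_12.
3^{2} = 9 ≡ 9 (mod 12)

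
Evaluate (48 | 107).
(48/107) = 48^{53} mod 107 = 1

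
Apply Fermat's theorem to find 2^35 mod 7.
By Fermat: 2^{6} ≡ 1 mod 7. 35 = 5×6 + 5. So 2^{35} ≡ 2^{5} ≡ 4 mod 7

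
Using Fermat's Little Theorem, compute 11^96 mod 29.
By Fermat: 11^{28} ≡ 1 mod 29. 96 = 3×28 + 12. So 11^{96} ≡ 11^{12} ≡ 23 mod 29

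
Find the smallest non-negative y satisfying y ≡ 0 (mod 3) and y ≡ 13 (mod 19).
M = 3 × 19 = 57. M₁ = 19, y₁ ≡ 1 (mod 3). M₂ = 3, y₂ ≡ 13 (mod 19). y = 0×19×1 + 13×3×13 ≡ 51 (mod 57)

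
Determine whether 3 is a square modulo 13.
By Euler's criterion: 3^{6} ≡ 1 (mod 13). Since this equals 1, 3 is a QR.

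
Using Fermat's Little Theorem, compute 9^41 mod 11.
By Fermat: 9^{10} ≡ 1 mod 11. 41 = 4×10 + 1. So 9^{41} ≡ 9^{1} ≡ 9 mod 11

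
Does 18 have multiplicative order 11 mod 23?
Powers of 18 mod 23: 18^1≡18, 18^2≡2, 18^3≡13, 18^4≡4, 18^5≡3, 18^6≡8, 18^7≡6, 18^8≡16, 18^9≡12, 18^10≡9, 18^11≡1. First k with 18^k≡1 is k=11. Yes, ord_23(18) = 11.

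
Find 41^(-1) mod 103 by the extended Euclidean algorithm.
Extended GCD: 41(-5) + 103(2) = 1. So 41^(-1) ≡ -5 ≡ 98 mod 103. Verify: 41 × 98 = 4018 ≡ 1 mod 103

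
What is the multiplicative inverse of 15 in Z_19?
Since 19 is prime, by Fermat 15^(-1) ≡ 15^{17} ≡ 14 (mod 19). Verify: 15 × 14 = 210 ≡ 1 (mod 19)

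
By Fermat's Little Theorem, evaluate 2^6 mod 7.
By Fermat's Little Theorem, 2^{6} ≡ 1 (mod 7) since 7 is prime and gcd(2, 7) = 1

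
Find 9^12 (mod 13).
Using Fermat: 9^{12} ≡ 1 (mod 13). 12 ≡ 0 (mod 12). So 9^{12} ≡ 9^{0} ≡ 1 (mod 13)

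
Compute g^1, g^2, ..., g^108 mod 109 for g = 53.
53^1, 53^2, ..., 53^{108} mod 109: [53, 84, 92, 80, 98, 71, 57, 78, 101, 12, 91, 27, 14, 88, 86, 89, 30, 64, 13, 35, 2, 106, 59, 75, 51, 87, 33, 5, 47, 93, 24, 73, 54, 28, 67, 63, 69, 60, 19, 26, 70, 4, 103, 9, 41, 102, 65, 66, 10, 94, 77, 48, 37, 108, 56, 25, 17, 29, 11, 38, 52, 31, 8, 97, 18, 82, 95, 21, 23, 20, 79, 45, 96, 74, 107, 3, 50, 34, 58, 22, 76, 104, 62, 16, 85, 36, 55, 81, 42, 46, 40, 49, 90, 83, 39, 105, 6, 100, 68, 7, 44, 43, 99, 15, 32, 61, 72, 1]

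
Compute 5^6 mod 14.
By repeated squaring mod 14: 5^{1}≡5, 5^{2}≡11, 5^{4}≡9. Then 5^{6} = 5^{4+2} ≡ 9 × 11 ≡ 1 mod 14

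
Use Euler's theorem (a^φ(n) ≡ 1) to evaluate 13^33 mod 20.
By Euler: 13^{8} ≡ 1 (mod 20) since gcd(13, 20) = 1. 33 = 4×8 + 1. So 13^{33} ≡ 13^{1} ≡ 13 (mod 20)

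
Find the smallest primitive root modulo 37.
g = 2. Powers: [2, 4, 8, 16, 32, 27, 17, 34, ...] generates all 36 non-zero residues.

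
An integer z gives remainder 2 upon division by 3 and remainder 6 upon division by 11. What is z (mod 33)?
M = 3 × 11 = 33. M₁ = 11, y₁ ≡ 2 (mod 3). M₂ = 3, y₂ ≡ 4 (mod 11). z = 2×11×2 + 6×3×4 ≡ 17 (mod 33)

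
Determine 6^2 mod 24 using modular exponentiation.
6^{2} = 36 ≡ 12 (mod 24)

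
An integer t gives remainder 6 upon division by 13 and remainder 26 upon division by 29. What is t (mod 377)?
M = 13 × 29 = 377. M₁ = 29, y₁ ≡ 9 (mod 13). M₂ = 13, y₂ ≡ 9 (mod 29). t = 6×29×9 + 26×13×9 ≡ 84 (mod 377)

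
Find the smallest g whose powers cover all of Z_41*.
g = 6. Powers: [6, 36, 11, 25, 27, 39, 29, 10, 19, ...] generates all 40 non-zero residues.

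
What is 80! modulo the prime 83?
(82)! = (80)! × (81) × (82) ≡ -1 mod 83. So (80)! ≡ -1 × [(82)(81)]^(-1) ≡ 41 mod 83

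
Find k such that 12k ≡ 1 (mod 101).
Since 101 is prime, by Fermat 12^(-1) ≡ 12^{99} ≡ 59 (mod 101). Verify: 12 × 59 = 708 ≡ 1 (mod 101)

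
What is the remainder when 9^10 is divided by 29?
By repeated squaring (mod 29): 9^{1}≡9, 9^{2}≡23, 9^{4}≡7, 9^{8}≡20. Then 9^{10} = 9^{8+2} ≡ 20 × 23 ≡ 25 (mod 29)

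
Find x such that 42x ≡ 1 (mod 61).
Since 61 is prime, by Fermat 42^(-1) ≡ 42^{59} ≡ 16 (mod 61). Verify: 42 × 16 = 672 ≡ 1 (mod 61)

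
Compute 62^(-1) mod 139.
Since 139 is prime, by Fermat 62^(-1) ≡ 62^{137} ≡ 74 mod 139. Verify: 62 × 74 = 4588 ≡ 1 mod 139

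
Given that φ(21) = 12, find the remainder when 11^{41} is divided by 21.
By Euler: 11^{12} ≡ 1 (mod 21) since gcd(11, 21) = 1. 41 = 3×12 + 5. So 11^{41} ≡ 11^{5} ≡ 2 (mod 21)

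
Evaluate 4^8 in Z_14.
By repeated squaring (mod 14): 4^{1}≡4, 4^{2}≡2, 4^{4}≡4, 4^{8}≡2. So 4^{8} ≡ 2 (mod 14)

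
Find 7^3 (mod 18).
7^{3} = 343 ≡ 1 (mod 18)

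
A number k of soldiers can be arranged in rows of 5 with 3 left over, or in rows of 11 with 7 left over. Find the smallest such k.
M = 5 × 11 = 55. M₁ = 11, y₁ ≡ 1 mod 5. M₂ = 5, y₂ ≡ 9 mod 11. k = 3×11×1 + 7×5×9 ≡ 18 mod 55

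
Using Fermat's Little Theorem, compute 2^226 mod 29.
By Fermat: 2^{28} ≡ 1 (mod 29). 226 ≡ 2 (mod 28). So 2^{226} ≡ 2^{2} ≡ 4 (mod 29)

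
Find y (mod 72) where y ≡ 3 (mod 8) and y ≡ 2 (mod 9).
M = 8 × 9 = 72. M₁ = 9, y₁ ≡ 1 (mod 8). M₂ = 8, y₂ ≡ 8 (mod 9). y = 3×9×1 + 2×8×8 ≡ 11 (mod 72)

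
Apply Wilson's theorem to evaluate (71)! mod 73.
(72)! = (71)! × (72) ≡ -1 (mod 73). So (71)! ≡ -1 × (72)^(-1) ≡ (-1)×(-1) = 1 (mod 73)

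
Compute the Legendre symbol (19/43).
(19/43) = 19^{21} mod 43 = -1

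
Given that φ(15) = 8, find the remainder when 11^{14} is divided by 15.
By Euler: 11^{8} ≡ 1 (mod 15) since gcd(11, 15) = 1. 14 = 1×8 + 6. So 11^{14} ≡ 11^{6} ≡ 1 (mod 15)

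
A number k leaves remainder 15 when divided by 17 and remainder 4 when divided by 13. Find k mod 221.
M = 17 × 13 = 221. M₁ = 13, y₁ ≡ 4 mod 17. M₂ = 17, y₂ ≡ 10 mod 13. k = 15×13×4 + 4×17×10 ≡ 134 mod 221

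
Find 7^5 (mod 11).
By repeated squaring (mod 11): 7^{1}≡7, 7^{2}≡5, 7^{4}≡3. Then 7^{5} = 7^{4+1} ≡ 3 × 7 ≡ 10 (mod 11)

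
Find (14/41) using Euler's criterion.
(14/41) = 14^{20} mod 41 = -1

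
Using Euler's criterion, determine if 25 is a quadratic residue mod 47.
By Euler's criterion: 25^{23} ≡ 1 (mod 47). Since this equals 1, 25 is a QR.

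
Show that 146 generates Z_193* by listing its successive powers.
146^1, 146^2, ..., 146^{192} mod 193: [146, 86, 11, 62, 174, 121, 103, 177, 173, 168, 17, 166, 111, 187, 89, 63, 127, 14, 114, 46, 154, 96, 120, 150, 91, 162, 106, 36, 45, 8, 10, 109, 88, 110, 41, 3, 52, 65, 33, 186, 136, 170, 116, 145, 133, 118, 51, 112, 140, 175, 74, 189, 188, 42, 149, 138, 76, 95, 167, 64, 80, 100, 125, 108, 135, 24, 30, 134, 71, 137, 123, 9, 156, 2, 99, 172, 22, 124, 155, 49, 13, 161, 153, 143, 34, 139, 29, 181, 178, 126, 61, 28, 35, 92, 115, 192, 47, 107, 182, 131, 19, 72, 90, 16, 20, 25, 176, 27, 82, 6, 104, 130, 66, 179, 79, 147, 39, 97, 73, 43, 102, 31, 87, 157, 148, 185, 183, 84, 105, 83, 152, 190, 141, 128, 160, 7, 57, 23, 77, 48, 60, 75, 142, 81, 53, 18, 119, 4, 5, 151, 44, 55, 117, 98, 26, 129, 113, 93, 68, 85, 58, 169, 163, 59, 122, 56, 70, 184, 37, 191, 94, 21, 171, 69, 38, 144, 180, 32, 40, 50, 159, 54, 164, 12, 15, 67, 132, 165, 158, 101, 78, 1]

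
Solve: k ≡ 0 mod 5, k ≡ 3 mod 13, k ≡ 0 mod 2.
M = 5 × 13 × 2 = 130. M₁ = 26, y₁ ≡ 1 mod 5. M₂ = 10, y₂ ≡ 4 mod 13. M₃ = 65, y₃ ≡ 1 mod 2. k = 0×26×1 + 3×10×4 + 0×65×1 ≡ 120 mod 130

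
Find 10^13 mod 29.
By repeated squaring mod 29: 10^{1}≡10, 10^{2}≡13, 10^{4}≡24, 10^{8}≡25. Then 10^{13} = 10^{8+4+1} ≡ 25 × 24 × 10 ≡ 26 mod 29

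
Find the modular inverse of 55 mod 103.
Since 103 is prime, by Fermat 55^(-1) ≡ 55^{101} ≡ 15 (mod 103). Verify: 55 × 15 = 825 ≡ 1 (mod 103)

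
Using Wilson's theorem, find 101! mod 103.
(102)! = (101)! × (102) ≡ -1 (mod 103). So (101)! ≡ -1 × (102)^(-1) ≡ (-1)×(-1) = 1 (mod 103)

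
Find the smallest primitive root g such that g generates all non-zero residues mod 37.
g = 2. For each prime q|36: 2^{18}≡36, 2^{12}≡26, none ≡ 1, so ord_37(2) = 36 and 2 is a primitive root.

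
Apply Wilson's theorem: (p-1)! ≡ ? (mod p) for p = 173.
By Wilson's theorem, (172)! ≡ -1 ≡ 172 (mod 173)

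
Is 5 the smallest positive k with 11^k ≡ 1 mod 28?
Powers of 11 mod 28: 11^1≡11, 11^2≡9, 11^3≡15, 11^4≡25, 11^5≡23, 11^6≡1. 11^5≡23≢1, so ord ≠ 5. No, the actual order is 6.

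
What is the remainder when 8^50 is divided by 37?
Using Fermat: 8^{36} ≡ 1 mod 37. 50 ≡ 14 mod 36. So 8^{50} ≡ 8^{14} ≡ 27 mod 37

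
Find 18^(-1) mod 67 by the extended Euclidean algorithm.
Extended GCD: 18(-26) + 67(7) = 1. So 18^(-1) ≡ -26 ≡ 41 mod 67. Verify: 18 × 41 = 738 ≡ 1 mod 67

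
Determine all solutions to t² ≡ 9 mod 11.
The square roots of 9 mod 11 are 3 and 8. Verify: 3² = 9 ≡ 9 mod 11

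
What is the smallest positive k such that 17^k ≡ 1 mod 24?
Powers of 17 mod 24: 17^1≡17, 17^2≡1. ord_24(17) = 2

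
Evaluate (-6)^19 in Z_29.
By repeated squaring mod 29: (-6)^{1}≡23, (-6)^{2}≡7, (-6)^{4}≡20, (-6)^{8}≡23, (-6)^{16}≡7. Then (-6)^{19} = (-6)^{16+2+1} ≡ 7 × 7 × 23 ≡ 25 mod 29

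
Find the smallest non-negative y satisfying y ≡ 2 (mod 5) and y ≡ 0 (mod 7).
M = 5 × 7 = 35. M₁ = 7, y₁ ≡ 3 (mod 5). M₂ = 5, y₂ ≡ 3 (mod 7). y = 2×7×3 + 0×5×3 ≡ 7 (mod 35)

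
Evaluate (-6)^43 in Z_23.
Using Fermat: (-6)^{22} ≡ 1 mod 23. 43 ≡ 21 mod 22. So (-6)^{43} ≡ (-6)^{21} ≡ 19 mod 23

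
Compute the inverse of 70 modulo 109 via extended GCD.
Extended GCD: 70(-14) + 109(9) = 1. So 70^(-1) ≡ -14 ≡ 95 (mod 109). Verify: 70 × 95 = 6650 ≡ 1 (mod 109)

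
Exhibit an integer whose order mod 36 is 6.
23 has order 6 mod 36 since 23^{6} ≡ 1 mod 36 and no smaller power works.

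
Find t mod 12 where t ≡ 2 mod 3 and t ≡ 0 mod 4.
M = 3 × 4 = 12. M₁ = 4, y₁ ≡ 1 mod 3. M₂ = 3, y₂ ≡ 3 mod 4. t = 2×4×1 + 0×3×3 ≡ 8 mod 12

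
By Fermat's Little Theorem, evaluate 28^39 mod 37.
By Fermat: 28^{36} ≡ 1 mod 37. So 28^{39} = 28^{36} · 28^{3} ≡ 28^{3} ≡ 11 mod 37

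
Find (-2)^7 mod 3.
Using Fermat: (-2)^{2} ≡ 1 mod 3. 7 ≡ 1 mod 2. So (-2)^{7} ≡ (-2)^{1} ≡ 1 mod 3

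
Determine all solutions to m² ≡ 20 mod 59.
The square roots of 20 mod 59 are 16 and 43. Verify: 16² = 256 ≡ 20 mod 59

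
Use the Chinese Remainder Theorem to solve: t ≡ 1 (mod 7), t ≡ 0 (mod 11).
M = 7 × 11 = 77. M₁ = 11, y₁ ≡ 2 (mod 7). M₂ = 7, y₂ ≡ 8 (mod 11). t = 1×11×2 + 0×7×8 ≡ 22 (mod 77)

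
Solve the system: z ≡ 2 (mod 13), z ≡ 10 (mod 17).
M = 13 × 17 = 221. M₁ = 17, y₁ ≡ 10 (mod 13). M₂ = 13, y₂ ≡ 4 (mod 17). z = 2×17×10 + 10×13×4 ≡ 197 (mod 221)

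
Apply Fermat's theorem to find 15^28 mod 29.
By Fermat's Little Theorem, 15^{28} ≡ 1 mod 29 since 29 is prime and gcd(15, 29) = 1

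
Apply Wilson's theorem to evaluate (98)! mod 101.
(100)! = (98)! × (99) × (100) ≡ -1 mod 101. So (98)! ≡ -1 × [(100)(99)]^(-1) ≡ 50 mod 101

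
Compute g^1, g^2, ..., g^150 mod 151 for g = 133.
133^1, 133^2, ..., 133^{150} mod 151: [133, 22, 57, 31, 46, 78, 106, 55, 67, 2, 115, 44, 114, 62, 92, 5, 61, 110, 134, 4, 79, 88, 77, 124, 33, 10, 122, 69, 117, 8, 7, 25, 3, 97, 66, 20, 93, 138, 83, 16, 14, 50, 6, 43, 132, 40, 35, 125, 15, 32, 28, 100, 12, 86, 113, 80, 70, 99, 30, 64, 56, 49, 24, 21, 75, 9, 140, 47, 60, 128, 112, 98, 48, 42, 150, 18, 129, 94, 120, 105, 73, 45, 96, 84, 149, 36, 107, 37, 89, 59, 146, 90, 41, 17, 147, 72, 63, 74, 27, 118, 141, 29, 82, 34, 143, 144, 126, 148, 54, 85, 131, 58, 13, 68, 135, 137, 101, 145, 108, 19, 111, 116, 26, 136, 119, 123, 51, 139, 65, 38, 71, 81, 52, 121, 87, 95, 102, 127, 130, 76, 142, 11, 104, 91, 23, 39, 53, 103, 109, 1]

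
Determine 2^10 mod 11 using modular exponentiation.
Using Fermat: 2^{10} ≡ 1 mod 11. 10 ≡ 0 mod 10. So 2^{10} ≡ 2^{0} ≡ 1 mod 11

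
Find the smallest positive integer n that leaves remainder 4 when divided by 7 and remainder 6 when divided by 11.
M = 7 × 11 = 77. M₁ = 11, y₁ ≡ 2 mod 7. M₂ = 7, y₂ ≡ 8 mod 11. n = 4×11×2 + 6×7×8 ≡ 39 mod 77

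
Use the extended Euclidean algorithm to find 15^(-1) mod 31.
Extended GCD: 15(-2) + 31(1) = 1. So 15^(-1) ≡ -2 ≡ 29 mod 31. Verify: 15 × 29 = 435 ≡ 1 mod 31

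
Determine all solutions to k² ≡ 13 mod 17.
The square roots of 13 mod 17 are 8 and 9. Verify: 8² = 64 ≡ 13 mod 17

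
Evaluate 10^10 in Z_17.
By repeated squaring mod 17: 10^{1}≡10, 10^{2}≡15, 10^{4}≡4, 10^{8}≡16. Then 10^{10} = 10^{8+2} ≡ 16 × 15 ≡ 2 mod 17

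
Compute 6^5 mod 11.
By repeated squaring mod 11: 6^{1}≡6, 6^{2}≡3, 6^{4}≡9. Then 6^{5} = 6^{4+1} ≡ 9 × 6 ≡ 10 mod 11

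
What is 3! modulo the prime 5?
(4)! = (3)! × (4) ≡ -1 mod 5. So (3)! ≡ -1 × (4)^(-1) ≡ (-1)×(-1) = 1 mod 5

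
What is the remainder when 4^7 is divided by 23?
By repeated squaring (mod 23): 4^{1}≡4, 4^{2}≡16, 4^{4}≡3. Then 4^{7} = 4^{4+2+1} ≡ 3 × 16 × 4 ≡ 8 (mod 23)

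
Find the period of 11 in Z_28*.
Powers of 11 mod 28: 11^1≡11, 11^2≡9, 11^3≡15, 11^4≡25, 11^5≡23, 11^6≡1. Order = 6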